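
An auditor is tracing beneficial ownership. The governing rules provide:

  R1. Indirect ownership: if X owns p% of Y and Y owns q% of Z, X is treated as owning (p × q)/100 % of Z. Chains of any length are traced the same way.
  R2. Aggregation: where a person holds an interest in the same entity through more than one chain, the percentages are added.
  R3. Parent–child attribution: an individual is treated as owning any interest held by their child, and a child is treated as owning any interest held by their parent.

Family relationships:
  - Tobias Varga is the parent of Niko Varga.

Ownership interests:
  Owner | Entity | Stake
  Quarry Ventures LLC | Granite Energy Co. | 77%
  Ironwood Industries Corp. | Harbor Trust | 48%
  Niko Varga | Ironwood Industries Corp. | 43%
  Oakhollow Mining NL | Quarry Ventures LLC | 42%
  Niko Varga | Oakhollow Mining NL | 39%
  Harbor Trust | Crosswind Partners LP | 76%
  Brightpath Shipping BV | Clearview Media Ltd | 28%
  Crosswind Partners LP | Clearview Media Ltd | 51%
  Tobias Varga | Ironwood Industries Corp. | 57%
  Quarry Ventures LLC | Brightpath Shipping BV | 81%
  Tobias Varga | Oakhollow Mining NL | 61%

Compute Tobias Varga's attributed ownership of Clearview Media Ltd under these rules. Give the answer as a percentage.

By parent–child attribution (R3), Tobias Varga is treated as also owning Niko Varga's interest in Ironwood Industries Corp, giving 57% + 43% = 100%.
By parent–child attribution (R3), Tobias Varga is treated as also owning Niko Varga's interest in Oakhollow Mining NL, giving 61% + 39% = 100%.
Chain via Ironwood Industries Corp. → Harbor Trust → Crosswind Partners LP (R1): 100% × 48% × 76% × 51% = 18.6048% of Clearview Media Ltd.
Chain via Oakhollow Mining NL → Quarry Ventures LLC → Brightpath Shipping BV (R1): 100% × 42% × 81% × 28% = 9.5256% of Clearview Media Ltd.
Aggregating (R2): 18.6048% + 9.5256% = 28.1304%.

28.1304%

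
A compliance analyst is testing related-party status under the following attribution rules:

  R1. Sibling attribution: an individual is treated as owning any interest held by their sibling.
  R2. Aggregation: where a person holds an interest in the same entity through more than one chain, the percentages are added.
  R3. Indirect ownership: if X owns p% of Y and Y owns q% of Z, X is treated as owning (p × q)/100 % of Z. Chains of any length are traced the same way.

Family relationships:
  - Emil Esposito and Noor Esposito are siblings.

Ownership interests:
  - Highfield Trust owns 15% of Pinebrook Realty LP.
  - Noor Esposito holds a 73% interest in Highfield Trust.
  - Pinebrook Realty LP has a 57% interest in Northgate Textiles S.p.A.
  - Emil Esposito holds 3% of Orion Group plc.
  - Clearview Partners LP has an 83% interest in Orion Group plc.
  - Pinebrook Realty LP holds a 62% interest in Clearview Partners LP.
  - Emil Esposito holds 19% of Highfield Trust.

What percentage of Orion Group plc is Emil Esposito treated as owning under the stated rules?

10.10148%

By sibling attribution (R1), Emil Esposito is treated as also owning Noor Esposito's interest in Highfield Trust, giving 19% + 73% = 92%.
Chain via Highfield Trust → Pinebrook Realty LP → Clearview Partners LP (R3): 92% × 15% × 62% × 83% = 7.10148% of Orion Group plc.
Direct interest in Orion Group plc: 3%.
Aggregating (R2): 7.10148% + 3% = 10.10148%.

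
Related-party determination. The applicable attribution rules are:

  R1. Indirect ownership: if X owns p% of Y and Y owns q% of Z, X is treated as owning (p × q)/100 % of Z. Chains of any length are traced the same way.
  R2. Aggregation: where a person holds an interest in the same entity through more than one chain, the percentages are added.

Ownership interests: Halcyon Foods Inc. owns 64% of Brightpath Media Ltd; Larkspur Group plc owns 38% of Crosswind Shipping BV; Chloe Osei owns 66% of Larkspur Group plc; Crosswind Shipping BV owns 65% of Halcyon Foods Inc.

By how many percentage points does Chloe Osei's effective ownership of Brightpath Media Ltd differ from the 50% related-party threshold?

Chain via Larkspur Group plc → Crosswind Shipping BV → Halcyon Foods Inc. (R1): 66% × 38% × 65% × 64% = 10.43328% of Brightpath Media Ltd.
10.43328% falls short of the 50% threshold by 39.56672 percentage points.

39.56672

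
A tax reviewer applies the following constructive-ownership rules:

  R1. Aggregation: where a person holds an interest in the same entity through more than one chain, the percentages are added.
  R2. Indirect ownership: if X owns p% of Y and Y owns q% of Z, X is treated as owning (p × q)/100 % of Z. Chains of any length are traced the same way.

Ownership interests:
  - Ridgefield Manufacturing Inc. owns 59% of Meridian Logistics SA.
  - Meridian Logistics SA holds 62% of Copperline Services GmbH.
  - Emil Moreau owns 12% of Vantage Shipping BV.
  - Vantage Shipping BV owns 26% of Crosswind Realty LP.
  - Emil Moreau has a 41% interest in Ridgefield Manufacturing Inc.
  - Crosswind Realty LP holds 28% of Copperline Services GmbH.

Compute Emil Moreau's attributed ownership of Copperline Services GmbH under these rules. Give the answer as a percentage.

15.8714%

Chain via Vantage Shipping BV → Crosswind Realty LP (R2): 12% × 26% × 28% = 0.8736% of Copperline Services GmbH.
Chain via Ridgefield Manufacturing Inc. → Meridian Logistics SA (R2): 41% × 59% × 62% = 14.9978% of Copperline Services GmbH.
Aggregating (R1): 0.8736% + 14.9978% = 15.8714%.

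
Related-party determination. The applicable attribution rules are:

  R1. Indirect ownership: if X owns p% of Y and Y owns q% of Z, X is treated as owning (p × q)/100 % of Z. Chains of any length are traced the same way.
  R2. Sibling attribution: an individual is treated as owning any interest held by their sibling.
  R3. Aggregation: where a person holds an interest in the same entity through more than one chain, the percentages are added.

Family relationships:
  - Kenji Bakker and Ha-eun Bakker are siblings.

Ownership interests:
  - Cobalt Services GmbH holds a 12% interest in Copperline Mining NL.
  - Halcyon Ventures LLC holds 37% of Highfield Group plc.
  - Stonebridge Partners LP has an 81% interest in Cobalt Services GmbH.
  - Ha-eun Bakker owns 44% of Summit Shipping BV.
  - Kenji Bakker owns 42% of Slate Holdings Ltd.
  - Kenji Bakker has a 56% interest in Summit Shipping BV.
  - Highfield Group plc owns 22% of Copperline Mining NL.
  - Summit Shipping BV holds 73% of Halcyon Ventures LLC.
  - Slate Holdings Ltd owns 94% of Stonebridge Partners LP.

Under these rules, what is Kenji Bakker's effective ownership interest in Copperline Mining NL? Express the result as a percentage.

By sibling attribution (R2), Kenji Bakker is treated as also owning Ha-eun Bakker's interest in Summit Shipping BV, giving 56% + 44% = 100%.
Chain via Slate Holdings Ltd → Stonebridge Partners LP → Cobalt Services GmbH (R1): 42% × 94% × 81% × 12% = 3.837456% of Copperline Mining NL.
Chain via Summit Shipping BV → Halcyon Ventures LLC → Highfield Group plc (R1): 100% × 73% × 37% × 22% = 5.9422% of Copperline Mining NL.
Aggregating (R3): 3.837456% + 5.9422% = 9.779656%.

9.779656%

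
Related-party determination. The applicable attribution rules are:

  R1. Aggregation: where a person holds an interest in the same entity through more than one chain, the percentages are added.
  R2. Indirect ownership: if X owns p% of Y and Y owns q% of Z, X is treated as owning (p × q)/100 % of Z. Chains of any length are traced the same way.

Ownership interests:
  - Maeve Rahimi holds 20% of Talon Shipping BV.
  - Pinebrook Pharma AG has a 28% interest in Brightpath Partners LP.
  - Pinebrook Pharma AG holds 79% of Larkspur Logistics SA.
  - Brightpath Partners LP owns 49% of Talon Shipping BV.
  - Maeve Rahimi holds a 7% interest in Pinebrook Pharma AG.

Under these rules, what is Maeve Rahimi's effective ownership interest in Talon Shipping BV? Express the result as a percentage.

20.9604%

Chain via Pinebrook Pharma AG → Brightpath Partners LP (R2): 7% × 28% × 49% = 0.9604% of Talon Shipping BV.
Direct interest in Talon Shipping BV: 20%.
Aggregating (R1): 0.9604% + 20% = 20.9604%.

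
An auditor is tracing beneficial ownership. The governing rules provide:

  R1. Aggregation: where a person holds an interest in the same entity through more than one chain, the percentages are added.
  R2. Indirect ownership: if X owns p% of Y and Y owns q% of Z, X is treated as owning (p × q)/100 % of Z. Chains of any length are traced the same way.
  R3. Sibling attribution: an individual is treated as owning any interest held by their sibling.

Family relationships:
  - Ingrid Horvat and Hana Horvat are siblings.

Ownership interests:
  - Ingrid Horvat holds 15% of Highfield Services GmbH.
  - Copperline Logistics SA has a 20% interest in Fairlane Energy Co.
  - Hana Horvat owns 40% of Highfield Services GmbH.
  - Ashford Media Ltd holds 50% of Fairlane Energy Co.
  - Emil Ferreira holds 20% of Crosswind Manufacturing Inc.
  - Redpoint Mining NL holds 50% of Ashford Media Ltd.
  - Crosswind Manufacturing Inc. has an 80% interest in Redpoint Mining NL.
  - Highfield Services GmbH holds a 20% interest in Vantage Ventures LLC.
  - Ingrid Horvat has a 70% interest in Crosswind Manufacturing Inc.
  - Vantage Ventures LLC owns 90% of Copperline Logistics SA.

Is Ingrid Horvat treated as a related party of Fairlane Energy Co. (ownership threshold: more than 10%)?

Yes

By sibling attribution (R3), Ingrid Horvat is treated as also owning Hana Horvat's interest in Highfield Services GmbH, giving 15% + 40% = 55%.
Chain via Highfield Services GmbH → Vantage Ventures LLC → Copperline Logistics SA (R2): 55% × 20% × 90% × 20% = 1.98% of Fairlane Energy Co.
Chain via Crosswind Manufacturing Inc. → Redpoint Mining NL → Ashford Media Ltd (R2): 70% × 80% × 50% × 50% = 14% of Fairlane Energy Co.
Aggregating (R1): 1.98% + 14% = 15.98%.
15.98% exceeds the 10% threshold, so Ingrid is a related party to Fairlane Energy Co.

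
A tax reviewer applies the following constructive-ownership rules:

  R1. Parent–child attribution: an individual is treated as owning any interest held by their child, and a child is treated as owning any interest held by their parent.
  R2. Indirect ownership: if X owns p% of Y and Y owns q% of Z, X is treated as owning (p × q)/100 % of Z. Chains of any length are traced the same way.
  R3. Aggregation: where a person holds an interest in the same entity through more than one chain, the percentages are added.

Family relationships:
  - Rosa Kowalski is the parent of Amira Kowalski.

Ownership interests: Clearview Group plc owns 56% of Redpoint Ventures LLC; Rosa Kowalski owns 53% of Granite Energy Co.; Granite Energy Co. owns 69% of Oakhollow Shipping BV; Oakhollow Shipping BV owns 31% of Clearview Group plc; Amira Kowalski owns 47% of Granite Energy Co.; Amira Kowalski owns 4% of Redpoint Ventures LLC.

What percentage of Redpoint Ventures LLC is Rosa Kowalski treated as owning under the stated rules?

15.9784%

By parent–child attribution (R1), Rosa Kowalski is treated as also owning Amira Kowalski's interest in Granite Energy Co, giving 53% + 47% = 100%.
By parent–child attribution (R1), Rosa Kowalski is treated as owning Amira Kowalski's 4% interest in Redpoint Ventures LLC.
Chain via Granite Energy Co. → Oakhollow Shipping BV → Clearview Group plc (R2): 100% × 69% × 31% × 56% = 11.9784% of Redpoint Ventures LLC.
Direct interest in Redpoint Ventures LLC: 4%.
Aggregating (R3): 11.9784% + 4% = 15.9784%.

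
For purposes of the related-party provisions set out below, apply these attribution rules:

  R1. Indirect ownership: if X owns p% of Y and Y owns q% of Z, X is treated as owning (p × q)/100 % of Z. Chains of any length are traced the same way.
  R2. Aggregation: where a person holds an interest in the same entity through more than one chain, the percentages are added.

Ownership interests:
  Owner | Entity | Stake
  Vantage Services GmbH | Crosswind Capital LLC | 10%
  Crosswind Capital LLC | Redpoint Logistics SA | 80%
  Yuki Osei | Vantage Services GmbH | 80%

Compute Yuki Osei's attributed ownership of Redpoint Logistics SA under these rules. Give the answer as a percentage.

Chain via Vantage Services GmbH → Crosswind Capital LLC (R1): 80% × 10% × 80% = 6.4% of Redpoint Logistics SA.

6.4%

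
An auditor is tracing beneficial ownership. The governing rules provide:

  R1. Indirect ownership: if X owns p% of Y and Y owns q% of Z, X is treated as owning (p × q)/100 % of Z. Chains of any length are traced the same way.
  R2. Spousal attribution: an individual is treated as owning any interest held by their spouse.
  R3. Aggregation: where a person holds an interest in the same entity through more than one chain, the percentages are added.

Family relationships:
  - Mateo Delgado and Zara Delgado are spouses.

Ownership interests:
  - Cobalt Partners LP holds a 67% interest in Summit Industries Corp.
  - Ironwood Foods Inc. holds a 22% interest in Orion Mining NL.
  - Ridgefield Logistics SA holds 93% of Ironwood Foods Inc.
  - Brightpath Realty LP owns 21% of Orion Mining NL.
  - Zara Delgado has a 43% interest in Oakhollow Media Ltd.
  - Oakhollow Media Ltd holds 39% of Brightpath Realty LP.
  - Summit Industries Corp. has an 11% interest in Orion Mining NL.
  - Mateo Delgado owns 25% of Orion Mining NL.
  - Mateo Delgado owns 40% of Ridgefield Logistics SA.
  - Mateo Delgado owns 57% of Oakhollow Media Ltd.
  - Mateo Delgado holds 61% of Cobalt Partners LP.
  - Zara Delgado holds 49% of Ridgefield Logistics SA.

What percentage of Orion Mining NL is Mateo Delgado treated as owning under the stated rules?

55.8951%

By spousal attribution (R2), Mateo Delgado is treated as also owning Zara Delgado's interest in Ridgefield Logistics SA, giving 40% + 49% = 89%.
By spousal attribution (R2), Mateo Delgado is treated as also owning Zara Delgado's interest in Oakhollow Media Ltd, giving 57% + 43% = 100%.
Chain via Ridgefield Logistics SA → Ironwood Foods Inc. (R1): 89% × 93% × 22% = 18.2094% of Orion Mining NL.
Chain via Cobalt Partners LP → Summit Industries Corp. (R1): 61% × 67% × 11% = 4.4957% of Orion Mining NL.
Chain via Oakhollow Media Ltd → Brightpath Realty LP (R1): 100% × 39% × 21% = 8.19% of Orion Mining NL.
Direct interest in Orion Mining NL: 25%.
Aggregating (R3): 18.2094% + 4.4957% + 8.19% + 25% = 55.8951%.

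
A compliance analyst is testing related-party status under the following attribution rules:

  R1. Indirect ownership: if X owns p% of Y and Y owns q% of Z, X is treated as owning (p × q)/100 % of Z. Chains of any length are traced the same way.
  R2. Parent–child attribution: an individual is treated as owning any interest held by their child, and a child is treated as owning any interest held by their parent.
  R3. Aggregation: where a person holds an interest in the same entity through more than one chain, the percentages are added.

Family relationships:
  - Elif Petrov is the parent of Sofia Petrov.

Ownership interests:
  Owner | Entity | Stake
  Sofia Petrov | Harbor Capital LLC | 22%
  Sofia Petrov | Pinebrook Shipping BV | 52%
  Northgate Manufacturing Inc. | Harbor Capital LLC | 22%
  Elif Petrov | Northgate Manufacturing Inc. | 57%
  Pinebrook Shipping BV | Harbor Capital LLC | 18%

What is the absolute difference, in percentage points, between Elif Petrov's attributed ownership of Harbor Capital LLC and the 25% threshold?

By parent–child attribution (R2), Elif Petrov is treated as owning Sofia Petrov's 52% interest in Pinebrook Shipping BV.
By parent–child attribution (R2), Elif Petrov is treated as owning Sofia Petrov's 22% interest in Harbor Capital LLC.
Chain via Northgate Manufacturing Inc. (R1): 57% × 22% = 12.54% of Harbor Capital LLC.
Chain via Pinebrook Shipping BV (R1): 52% × 18% = 9.36% of Harbor Capital LLC.
Direct interest in Harbor Capital LLC: 22%.
Aggregating (R3): 12.54% + 9.36% + 22% = 43.9%.
43.9% exceeds the 25% threshold by 18.9 percentage points.

18.9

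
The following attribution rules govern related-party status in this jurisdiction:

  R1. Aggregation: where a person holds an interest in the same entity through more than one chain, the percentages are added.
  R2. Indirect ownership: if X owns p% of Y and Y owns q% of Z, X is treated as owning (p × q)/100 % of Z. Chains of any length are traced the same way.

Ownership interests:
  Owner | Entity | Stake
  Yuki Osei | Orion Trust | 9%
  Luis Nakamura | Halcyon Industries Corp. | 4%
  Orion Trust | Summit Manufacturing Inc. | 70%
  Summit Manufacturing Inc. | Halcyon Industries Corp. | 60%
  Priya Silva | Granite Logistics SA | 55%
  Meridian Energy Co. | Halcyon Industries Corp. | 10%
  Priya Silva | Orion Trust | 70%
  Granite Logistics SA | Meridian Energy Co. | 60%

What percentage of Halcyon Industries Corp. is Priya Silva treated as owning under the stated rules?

Chain via Granite Logistics SA → Meridian Energy Co. (R2): 55% × 60% × 10% = 3.3% of Halcyon Industries Corp.
Chain via Orion Trust → Summit Manufacturing Inc. (R2): 70% × 70% × 60% = 29.4% of Halcyon Industries Corp.
Aggregating (R1): 3.3% + 29.4% = 32.7%.

32.7%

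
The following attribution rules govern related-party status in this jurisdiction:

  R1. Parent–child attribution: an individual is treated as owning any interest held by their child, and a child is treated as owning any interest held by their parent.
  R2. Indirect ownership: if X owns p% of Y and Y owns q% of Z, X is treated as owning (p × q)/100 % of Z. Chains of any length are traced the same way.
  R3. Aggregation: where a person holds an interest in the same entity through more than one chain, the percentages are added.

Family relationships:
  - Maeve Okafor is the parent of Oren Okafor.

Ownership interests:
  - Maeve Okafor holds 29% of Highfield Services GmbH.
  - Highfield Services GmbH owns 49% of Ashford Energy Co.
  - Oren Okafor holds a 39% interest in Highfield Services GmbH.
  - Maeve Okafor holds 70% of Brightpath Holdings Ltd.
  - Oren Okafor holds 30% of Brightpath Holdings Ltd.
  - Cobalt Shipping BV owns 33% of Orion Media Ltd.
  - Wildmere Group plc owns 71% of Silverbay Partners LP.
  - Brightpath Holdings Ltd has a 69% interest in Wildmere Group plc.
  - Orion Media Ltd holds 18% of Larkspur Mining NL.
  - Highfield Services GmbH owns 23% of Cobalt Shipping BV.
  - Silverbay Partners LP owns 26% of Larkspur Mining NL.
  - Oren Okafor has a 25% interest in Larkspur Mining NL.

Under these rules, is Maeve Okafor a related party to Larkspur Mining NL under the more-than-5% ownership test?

By parent–child attribution (R1), Maeve Okafor is treated as also owning Oren Okafor's interest in Highfield Services GmbH, giving 29% + 39% = 68%.
By parent–child attribution (R1), Maeve Okafor is treated as also owning Oren Okafor's interest in Brightpath Holdings Ltd, giving 70% + 30% = 100%.
By parent–child attribution (R1), Maeve Okafor is treated as owning Oren Okafor's 25% interest in Larkspur Mining NL.
Chain via Highfield Services GmbH → Cobalt Shipping BV → Orion Media Ltd (R2): 68% × 23% × 33% × 18% = 0.929016% of Larkspur Mining NL.
Chain via Brightpath Holdings Ltd → Wildmere Group plc → Silverbay Partners LP (R2): 100% × 69% × 71% × 26% = 12.7374% of Larkspur Mining NL.
Direct interest in Larkspur Mining NL: 25%.
Aggregating (R3): 0.929016% + 12.7374% + 25% = 38.666416%.
38.666416% exceeds the 5% threshold, so Maeve is a related party to Larkspur Mining NL.

Yes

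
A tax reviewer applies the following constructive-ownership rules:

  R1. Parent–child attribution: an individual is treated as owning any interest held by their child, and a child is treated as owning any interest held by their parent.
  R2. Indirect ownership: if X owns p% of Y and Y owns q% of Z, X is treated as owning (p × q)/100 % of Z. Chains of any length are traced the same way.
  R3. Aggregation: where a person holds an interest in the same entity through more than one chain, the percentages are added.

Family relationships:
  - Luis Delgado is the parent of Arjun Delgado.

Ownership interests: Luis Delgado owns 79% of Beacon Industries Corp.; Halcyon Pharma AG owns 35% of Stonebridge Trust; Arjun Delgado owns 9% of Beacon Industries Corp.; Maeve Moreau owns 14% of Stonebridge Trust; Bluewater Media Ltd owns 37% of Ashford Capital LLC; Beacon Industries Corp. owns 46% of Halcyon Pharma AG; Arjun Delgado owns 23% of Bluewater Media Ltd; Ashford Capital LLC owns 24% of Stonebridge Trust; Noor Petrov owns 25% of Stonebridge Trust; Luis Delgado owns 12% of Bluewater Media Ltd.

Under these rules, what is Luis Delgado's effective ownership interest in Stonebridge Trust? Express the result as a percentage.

By parent–child attribution (R1), Luis Delgado is treated as also owning Arjun Delgado's interest in Beacon Industries Corp, giving 79% + 9% = 88%.
By parent–child attribution (R1), Luis Delgado is treated as also owning Arjun Delgado's interest in Bluewater Media Ltd, giving 12% + 23% = 35%.
Chain via Beacon Industries Corp. → Halcyon Pharma AG (R2): 88% × 46% × 35% = 14.168% of Stonebridge Trust.
Chain via Bluewater Media Ltd → Ashford Capital LLC (R2): 35% × 37% × 24% = 3.108% of Stonebridge Trust.
Aggregating (R3): 14.168% + 3.108% = 17.276%.

17.276%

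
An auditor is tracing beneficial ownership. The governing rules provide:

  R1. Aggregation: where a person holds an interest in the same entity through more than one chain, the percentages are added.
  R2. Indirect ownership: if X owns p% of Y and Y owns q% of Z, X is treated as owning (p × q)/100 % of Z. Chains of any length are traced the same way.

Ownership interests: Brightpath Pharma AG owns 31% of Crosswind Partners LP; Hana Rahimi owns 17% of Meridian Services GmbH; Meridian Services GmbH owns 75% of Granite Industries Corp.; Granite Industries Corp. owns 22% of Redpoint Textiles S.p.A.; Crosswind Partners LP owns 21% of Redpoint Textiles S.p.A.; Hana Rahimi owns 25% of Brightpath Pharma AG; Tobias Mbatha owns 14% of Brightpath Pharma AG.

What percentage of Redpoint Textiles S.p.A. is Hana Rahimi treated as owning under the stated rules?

Chain via Meridian Services GmbH → Granite Industries Corp. (R2): 17% × 75% × 22% = 2.805% of Redpoint Textiles S.p.A.
Chain via Brightpath Pharma AG → Crosswind Partners LP (R2): 25% × 31% × 21% = 1.6275% of Redpoint Textiles S.p.A.
Aggregating (R1): 2.805% + 1.6275% = 4.4325%.

4.4325%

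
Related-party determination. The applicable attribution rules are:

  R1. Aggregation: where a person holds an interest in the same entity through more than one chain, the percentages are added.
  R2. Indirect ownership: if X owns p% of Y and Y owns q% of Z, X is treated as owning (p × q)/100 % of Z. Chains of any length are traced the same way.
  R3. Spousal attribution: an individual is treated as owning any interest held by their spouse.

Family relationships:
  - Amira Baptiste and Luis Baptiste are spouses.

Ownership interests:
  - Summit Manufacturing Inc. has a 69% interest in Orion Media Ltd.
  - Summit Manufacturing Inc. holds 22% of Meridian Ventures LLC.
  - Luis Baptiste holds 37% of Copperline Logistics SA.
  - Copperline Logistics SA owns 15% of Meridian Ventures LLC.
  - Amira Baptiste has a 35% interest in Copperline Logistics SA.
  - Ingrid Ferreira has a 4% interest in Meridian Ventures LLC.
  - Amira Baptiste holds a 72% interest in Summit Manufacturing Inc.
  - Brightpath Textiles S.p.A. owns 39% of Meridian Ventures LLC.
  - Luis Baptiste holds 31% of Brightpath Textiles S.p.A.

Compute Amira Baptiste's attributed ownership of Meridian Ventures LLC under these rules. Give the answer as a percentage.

38.73%

By spousal attribution (R3), Amira Baptiste is treated as also owning Luis Baptiste's interest in Copperline Logistics SA, giving 35% + 37% = 72%.
By spousal attribution (R3), Amira Baptiste is treated as owning Luis Baptiste's 31% interest in Brightpath Textiles S.p.A.
Chain via Copperline Logistics SA (R2): 72% × 15% = 10.8% of Meridian Ventures LLC.
Chain via Summit Manufacturing Inc. (R2): 72% × 22% = 15.84% of Meridian Ventures LLC.
Chain via Brightpath Textiles S.p.A. (R2): 31% × 39% = 12.09% of Meridian Ventures LLC.
Aggregating (R1): 10.8% + 15.84% + 12.09% = 38.73%.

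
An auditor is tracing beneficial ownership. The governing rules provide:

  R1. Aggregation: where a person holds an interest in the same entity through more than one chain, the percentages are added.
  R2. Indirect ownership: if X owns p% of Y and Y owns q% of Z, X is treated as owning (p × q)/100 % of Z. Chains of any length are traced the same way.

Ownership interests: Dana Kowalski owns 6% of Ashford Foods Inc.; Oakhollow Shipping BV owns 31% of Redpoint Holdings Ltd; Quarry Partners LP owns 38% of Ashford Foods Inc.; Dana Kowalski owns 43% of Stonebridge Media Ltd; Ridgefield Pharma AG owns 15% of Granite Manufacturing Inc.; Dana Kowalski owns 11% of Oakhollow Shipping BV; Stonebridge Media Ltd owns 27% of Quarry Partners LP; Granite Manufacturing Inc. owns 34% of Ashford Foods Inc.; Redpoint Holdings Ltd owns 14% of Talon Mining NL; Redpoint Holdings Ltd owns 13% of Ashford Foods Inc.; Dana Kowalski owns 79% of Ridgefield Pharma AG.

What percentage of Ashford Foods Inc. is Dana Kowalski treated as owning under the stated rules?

Chain via Oakhollow Shipping BV → Redpoint Holdings Ltd (R2): 11% × 31% × 13% = 0.4433% of Ashford Foods Inc.
Chain via Stonebridge Media Ltd → Quarry Partners LP (R2): 43% × 27% × 38% = 4.4118% of Ashford Foods Inc.
Chain via Ridgefield Pharma AG → Granite Manufacturing Inc. (R2): 79% × 15% × 34% = 4.029% of Ashford Foods Inc.
Direct interest in Ashford Foods Inc: 6%.
Aggregating (R1): 0.4433% + 4.4118% + 4.029% + 6% = 14.8841%.

14.8841%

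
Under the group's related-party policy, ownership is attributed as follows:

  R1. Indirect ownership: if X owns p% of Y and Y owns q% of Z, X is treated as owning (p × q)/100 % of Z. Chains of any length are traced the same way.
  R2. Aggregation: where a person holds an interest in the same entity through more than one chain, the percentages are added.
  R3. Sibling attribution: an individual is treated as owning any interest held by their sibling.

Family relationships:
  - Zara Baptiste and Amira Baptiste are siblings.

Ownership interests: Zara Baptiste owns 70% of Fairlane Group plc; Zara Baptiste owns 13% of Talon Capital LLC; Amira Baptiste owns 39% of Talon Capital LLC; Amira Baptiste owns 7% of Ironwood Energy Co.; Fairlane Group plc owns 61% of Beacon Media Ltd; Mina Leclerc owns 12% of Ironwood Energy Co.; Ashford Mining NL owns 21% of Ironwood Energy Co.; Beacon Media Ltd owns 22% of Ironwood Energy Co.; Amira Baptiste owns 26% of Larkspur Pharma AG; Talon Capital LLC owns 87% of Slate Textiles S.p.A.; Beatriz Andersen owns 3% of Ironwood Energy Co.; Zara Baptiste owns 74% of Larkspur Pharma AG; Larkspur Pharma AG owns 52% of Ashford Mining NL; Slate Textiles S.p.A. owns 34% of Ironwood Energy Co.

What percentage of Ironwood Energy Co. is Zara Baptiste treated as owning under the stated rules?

By sibling attribution (R3), Zara Baptiste is treated as also owning Amira Baptiste's interest in Talon Capital LLC, giving 13% + 39% = 52%.
By sibling attribution (R3), Zara Baptiste is treated as also owning Amira Baptiste's interest in Larkspur Pharma AG, giving 74% + 26% = 100%.
By sibling attribution (R3), Zara Baptiste is treated as owning Amira Baptiste's 7% interest in Ironwood Energy Co.
Chain via Talon Capital LLC → Slate Textiles S.p.A. (R1): 52% × 87% × 34% = 15.3816% of Ironwood Energy Co.
Chain via Fairlane Group plc → Beacon Media Ltd (R1): 70% × 61% × 22% = 9.394% of Ironwood Energy Co.
Chain via Larkspur Pharma AG → Ashford Mining NL (R1): 100% × 52% × 21% = 10.92% of Ironwood Energy Co.
Direct interest in Ironwood Energy Co: 7%.
Aggregating (R2): 15.3816% + 9.394% + 10.92% + 7% = 42.6956%.

42.6956%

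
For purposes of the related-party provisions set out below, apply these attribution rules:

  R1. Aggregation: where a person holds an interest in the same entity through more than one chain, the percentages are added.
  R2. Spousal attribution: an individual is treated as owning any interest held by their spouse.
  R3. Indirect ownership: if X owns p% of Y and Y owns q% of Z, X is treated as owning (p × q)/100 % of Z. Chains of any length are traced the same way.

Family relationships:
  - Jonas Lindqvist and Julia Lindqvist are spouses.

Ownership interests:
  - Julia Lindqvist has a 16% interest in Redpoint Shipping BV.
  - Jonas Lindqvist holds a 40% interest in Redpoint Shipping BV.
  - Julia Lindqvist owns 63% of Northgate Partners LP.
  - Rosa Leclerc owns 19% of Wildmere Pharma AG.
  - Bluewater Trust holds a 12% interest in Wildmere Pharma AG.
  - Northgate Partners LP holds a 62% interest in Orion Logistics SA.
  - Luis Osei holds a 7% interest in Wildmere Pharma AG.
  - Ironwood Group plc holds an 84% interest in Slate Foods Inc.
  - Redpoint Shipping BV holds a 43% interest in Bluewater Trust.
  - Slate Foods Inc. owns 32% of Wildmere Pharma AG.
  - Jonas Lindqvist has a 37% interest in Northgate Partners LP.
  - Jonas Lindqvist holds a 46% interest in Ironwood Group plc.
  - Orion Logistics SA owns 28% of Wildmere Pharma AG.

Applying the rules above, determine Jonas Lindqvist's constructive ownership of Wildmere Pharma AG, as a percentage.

32.6144%

By spousal attribution (R2), Jonas Lindqvist is treated as also owning Julia Lindqvist's interest in Redpoint Shipping BV, giving 40% + 16% = 56%.
By spousal attribution (R2), Jonas Lindqvist is treated as also owning Julia Lindqvist's interest in Northgate Partners LP, giving 37% + 63% = 100%.
Chain via Redpoint Shipping BV → Bluewater Trust (R3): 56% × 43% × 12% = 2.8896% of Wildmere Pharma AG.
Chain via Ironwood Group plc → Slate Foods Inc. (R3): 46% × 84% × 32% = 12.3648% of Wildmere Pharma AG.
Chain via Northgate Partners LP → Orion Logistics SA (R3): 100% × 62% × 28% = 17.36% of Wildmere Pharma AG.
Aggregating (R1): 2.8896% + 12.3648% + 17.36% = 32.6144%.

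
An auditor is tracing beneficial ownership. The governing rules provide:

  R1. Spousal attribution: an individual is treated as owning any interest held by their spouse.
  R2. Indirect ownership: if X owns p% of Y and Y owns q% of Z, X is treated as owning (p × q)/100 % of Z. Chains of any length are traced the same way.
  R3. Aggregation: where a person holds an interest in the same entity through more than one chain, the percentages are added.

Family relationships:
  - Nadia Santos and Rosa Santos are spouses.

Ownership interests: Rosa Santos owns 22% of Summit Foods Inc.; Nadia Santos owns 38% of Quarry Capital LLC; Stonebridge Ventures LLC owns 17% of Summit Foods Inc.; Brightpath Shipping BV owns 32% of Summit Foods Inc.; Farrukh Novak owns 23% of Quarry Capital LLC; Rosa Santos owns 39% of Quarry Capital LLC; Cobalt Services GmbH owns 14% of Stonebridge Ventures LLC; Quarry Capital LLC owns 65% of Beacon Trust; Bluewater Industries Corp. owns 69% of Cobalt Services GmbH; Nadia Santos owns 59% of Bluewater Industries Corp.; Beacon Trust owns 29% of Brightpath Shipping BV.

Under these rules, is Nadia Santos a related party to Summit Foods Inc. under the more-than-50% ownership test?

No

By spousal attribution (R1), Nadia Santos is treated as also owning Rosa Santos's interest in Quarry Capital LLC, giving 38% + 39% = 77%.
By spousal attribution (R1), Nadia Santos is treated as owning Rosa Santos's 22% interest in Summit Foods Inc.
Chain via Bluewater Industries Corp. → Cobalt Services GmbH → Stonebridge Ventures LLC (R2): 59% × 69% × 14% × 17% = 0.968898% of Summit Foods Inc.
Chain via Quarry Capital LLC → Beacon Trust → Brightpath Shipping BV (R2): 77% × 65% × 29% × 32% = 4.64464% of Summit Foods Inc.
Direct interest in Summit Foods Inc: 22%.
Aggregating (R3): 0.968898% + 4.64464% + 22% = 27.613538%.
27.613538% does not exceed the 50% threshold, so Nadia is not a related party to Summit Foods Inc.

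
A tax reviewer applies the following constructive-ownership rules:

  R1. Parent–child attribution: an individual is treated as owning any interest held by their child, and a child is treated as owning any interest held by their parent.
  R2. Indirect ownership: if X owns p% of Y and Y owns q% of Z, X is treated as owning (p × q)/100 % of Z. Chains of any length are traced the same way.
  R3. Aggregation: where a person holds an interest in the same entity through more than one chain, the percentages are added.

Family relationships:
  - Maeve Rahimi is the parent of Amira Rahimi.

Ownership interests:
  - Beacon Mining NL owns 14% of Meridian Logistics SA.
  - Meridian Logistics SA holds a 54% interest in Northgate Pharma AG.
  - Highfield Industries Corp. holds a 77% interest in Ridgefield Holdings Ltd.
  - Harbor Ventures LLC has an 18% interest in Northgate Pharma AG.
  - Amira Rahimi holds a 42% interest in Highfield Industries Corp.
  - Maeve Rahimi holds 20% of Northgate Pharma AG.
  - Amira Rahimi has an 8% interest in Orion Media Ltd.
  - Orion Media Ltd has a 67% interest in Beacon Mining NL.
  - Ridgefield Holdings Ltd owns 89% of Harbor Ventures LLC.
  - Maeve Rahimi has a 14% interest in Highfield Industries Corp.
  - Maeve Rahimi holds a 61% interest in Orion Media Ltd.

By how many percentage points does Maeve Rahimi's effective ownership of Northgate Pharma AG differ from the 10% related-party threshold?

By parent–child attribution (R1), Maeve Rahimi is treated as also owning Amira Rahimi's interest in Highfield Industries Corp, giving 14% + 42% = 56%.
By parent–child attribution (R1), Maeve Rahimi is treated as also owning Amira Rahimi's interest in Orion Media Ltd, giving 61% + 8% = 69%.
Chain via Highfield Industries Corp. → Ridgefield Holdings Ltd → Harbor Ventures LLC (R2): 56% × 77% × 89% × 18% = 6.907824% of Northgate Pharma AG.
Chain via Orion Media Ltd → Beacon Mining NL → Meridian Logistics SA (R2): 69% × 67% × 14% × 54% = 3.494988% of Northgate Pharma AG.
Direct interest in Northgate Pharma AG: 20%.
Aggregating (R3): 6.907824% + 3.494988% + 20% = 30.402812%.
30.402812% exceeds the 10% threshold by 20.402812 percentage points.

20.402812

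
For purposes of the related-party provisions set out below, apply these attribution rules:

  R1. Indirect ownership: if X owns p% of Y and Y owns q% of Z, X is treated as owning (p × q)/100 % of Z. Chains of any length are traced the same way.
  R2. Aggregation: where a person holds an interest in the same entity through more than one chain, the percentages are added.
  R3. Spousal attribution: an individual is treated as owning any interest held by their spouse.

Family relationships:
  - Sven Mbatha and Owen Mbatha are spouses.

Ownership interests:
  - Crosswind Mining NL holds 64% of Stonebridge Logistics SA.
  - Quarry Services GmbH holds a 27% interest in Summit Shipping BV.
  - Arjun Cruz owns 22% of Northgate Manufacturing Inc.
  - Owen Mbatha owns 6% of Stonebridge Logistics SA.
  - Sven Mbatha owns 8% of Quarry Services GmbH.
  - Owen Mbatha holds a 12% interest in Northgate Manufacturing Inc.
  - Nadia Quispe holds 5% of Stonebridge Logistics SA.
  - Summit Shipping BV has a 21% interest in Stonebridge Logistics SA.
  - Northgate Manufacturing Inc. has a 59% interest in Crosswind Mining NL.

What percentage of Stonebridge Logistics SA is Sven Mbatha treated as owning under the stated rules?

10.9848%

By spousal attribution (R3), Sven Mbatha is treated as owning Owen Mbatha's 12% interest in Northgate Manufacturing Inc.
By spousal attribution (R3), Sven Mbatha is treated as owning Owen Mbatha's 6% interest in Stonebridge Logistics SA.
Chain via Quarry Services GmbH → Summit Shipping BV (R1): 8% × 27% × 21% = 0.4536% of Stonebridge Logistics SA.
Chain via Northgate Manufacturing Inc. → Crosswind Mining NL (R1): 12% × 59% × 64% = 4.5312% of Stonebridge Logistics SA.
Direct interest in Stonebridge Logistics SA: 6%.
Aggregating (R2): 0.4536% + 4.5312% + 6% = 10.9848%.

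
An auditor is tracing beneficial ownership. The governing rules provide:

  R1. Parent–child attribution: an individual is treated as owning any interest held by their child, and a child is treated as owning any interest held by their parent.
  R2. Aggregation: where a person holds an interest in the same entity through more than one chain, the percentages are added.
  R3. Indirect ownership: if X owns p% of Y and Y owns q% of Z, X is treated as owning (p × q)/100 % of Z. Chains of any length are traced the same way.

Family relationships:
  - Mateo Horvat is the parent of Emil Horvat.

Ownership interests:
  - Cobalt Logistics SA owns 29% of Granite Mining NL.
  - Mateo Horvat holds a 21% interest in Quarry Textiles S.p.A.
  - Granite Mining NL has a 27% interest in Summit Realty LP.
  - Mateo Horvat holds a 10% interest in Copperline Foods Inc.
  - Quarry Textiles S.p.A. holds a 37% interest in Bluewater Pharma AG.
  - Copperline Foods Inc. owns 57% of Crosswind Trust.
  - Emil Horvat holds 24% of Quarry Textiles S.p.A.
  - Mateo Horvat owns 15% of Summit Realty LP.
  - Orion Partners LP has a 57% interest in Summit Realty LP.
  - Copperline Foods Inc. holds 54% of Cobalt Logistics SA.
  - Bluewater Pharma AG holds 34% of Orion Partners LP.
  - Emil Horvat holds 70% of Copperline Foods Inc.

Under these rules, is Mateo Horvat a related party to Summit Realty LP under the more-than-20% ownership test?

By parent–child attribution (R1), Mateo Horvat is treated as also owning Emil Horvat's interest in Quarry Textiles S.p.A, giving 21% + 24% = 45%.
By parent–child attribution (R1), Mateo Horvat is treated as also owning Emil Horvat's interest in Copperline Foods Inc, giving 10% + 70% = 80%.
Chain via Quarry Textiles S.p.A. → Bluewater Pharma AG → Orion Partners LP (R3): 45% × 37% × 34% × 57% = 3.22677% of Summit Realty LP.
Chain via Copperline Foods Inc. → Cobalt Logistics SA → Granite Mining NL (R3): 80% × 54% × 29% × 27% = 3.38256% of Summit Realty LP.
Direct interest in Summit Realty LP: 15%.
Aggregating (R2): 3.22677% + 3.38256% + 15% = 21.60933%.
21.60933% exceeds the 20% threshold, so Mateo is a related party to Summit Realty LP.

Yes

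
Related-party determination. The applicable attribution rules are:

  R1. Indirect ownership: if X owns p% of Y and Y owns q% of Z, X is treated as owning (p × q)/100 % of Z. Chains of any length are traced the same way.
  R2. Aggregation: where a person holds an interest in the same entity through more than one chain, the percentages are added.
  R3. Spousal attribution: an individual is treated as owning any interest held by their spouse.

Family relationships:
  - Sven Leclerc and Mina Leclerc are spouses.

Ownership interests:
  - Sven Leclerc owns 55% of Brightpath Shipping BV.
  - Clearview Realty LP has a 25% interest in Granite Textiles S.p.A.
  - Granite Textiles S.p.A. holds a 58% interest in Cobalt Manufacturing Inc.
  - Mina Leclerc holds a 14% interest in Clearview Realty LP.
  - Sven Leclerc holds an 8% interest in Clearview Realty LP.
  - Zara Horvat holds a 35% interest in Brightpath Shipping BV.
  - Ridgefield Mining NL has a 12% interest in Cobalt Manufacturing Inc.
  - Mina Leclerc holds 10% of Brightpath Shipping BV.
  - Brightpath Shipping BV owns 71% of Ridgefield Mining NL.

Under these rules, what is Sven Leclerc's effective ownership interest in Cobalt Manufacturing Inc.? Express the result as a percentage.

By spousal attribution (R3), Sven Leclerc is treated as also owning Mina Leclerc's interest in Brightpath Shipping BV, giving 55% + 10% = 65%.
By spousal attribution (R3), Sven Leclerc is treated as also owning Mina Leclerc's interest in Clearview Realty LP, giving 8% + 14% = 22%.
Chain via Brightpath Shipping BV → Ridgefield Mining NL (R1): 65% × 71% × 12% = 5.538% of Cobalt Manufacturing Inc.
Chain via Clearview Realty LP → Granite Textiles S.p.A. (R1): 22% × 25% × 58% = 3.19% of Cobalt Manufacturing Inc.
Aggregating (R2): 5.538% + 3.19% = 8.728%.

8.728%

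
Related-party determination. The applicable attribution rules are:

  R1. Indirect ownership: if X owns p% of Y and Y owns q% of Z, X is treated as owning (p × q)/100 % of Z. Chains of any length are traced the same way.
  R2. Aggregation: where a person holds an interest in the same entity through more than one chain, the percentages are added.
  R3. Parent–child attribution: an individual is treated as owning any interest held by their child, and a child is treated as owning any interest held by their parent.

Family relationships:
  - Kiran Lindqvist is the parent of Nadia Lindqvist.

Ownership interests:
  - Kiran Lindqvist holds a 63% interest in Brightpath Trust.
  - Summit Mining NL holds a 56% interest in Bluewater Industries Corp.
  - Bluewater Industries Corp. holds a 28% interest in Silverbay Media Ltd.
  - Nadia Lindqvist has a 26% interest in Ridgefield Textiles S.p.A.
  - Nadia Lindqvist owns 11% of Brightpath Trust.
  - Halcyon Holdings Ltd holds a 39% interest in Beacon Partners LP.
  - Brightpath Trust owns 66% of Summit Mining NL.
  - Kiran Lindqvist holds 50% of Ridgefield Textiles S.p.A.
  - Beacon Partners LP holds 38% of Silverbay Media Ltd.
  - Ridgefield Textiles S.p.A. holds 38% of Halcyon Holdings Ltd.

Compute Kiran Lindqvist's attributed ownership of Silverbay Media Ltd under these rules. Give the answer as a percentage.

By parent–child attribution (R3), Kiran Lindqvist is treated as also owning Nadia Lindqvist's interest in Brightpath Trust, giving 63% + 11% = 74%.
By parent–child attribution (R3), Kiran Lindqvist is treated as also owning Nadia Lindqvist's interest in Ridgefield Textiles S.p.A, giving 50% + 26% = 76%.
Chain via Brightpath Trust → Summit Mining NL → Bluewater Industries Corp. (R1): 74% × 66% × 56% × 28% = 7.658112% of Silverbay Media Ltd.
Chain via Ridgefield Textiles S.p.A. → Halcyon Holdings Ltd → Beacon Partners LP (R1): 76% × 38% × 39% × 38% = 4.280016% of Silverbay Media Ltd.
Aggregating (R2): 7.658112% + 4.280016% = 11.938128%.

11.938128%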